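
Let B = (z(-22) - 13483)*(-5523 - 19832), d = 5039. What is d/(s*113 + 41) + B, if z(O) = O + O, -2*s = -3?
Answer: 144393362863/421 ≈ 3.4298e+8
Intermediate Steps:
s = 3/2 (s = -½*(-3) = 3/2 ≈ 1.5000)
z(O) = 2*O
B = 342977085 (B = (2*(-22) - 13483)*(-5523 - 19832) = (-44 - 13483)*(-25355) = -13527*(-25355) = 342977085)
d/(s*113 + 41) + B = 5039/((3/2)*113 + 41) + 342977085 = 5039/(339/2 + 41) + 342977085 = 5039/(421/2) + 342977085 = 5039*(2/421) + 342977085 = 10078/421 + 342977085 = 144393362863/421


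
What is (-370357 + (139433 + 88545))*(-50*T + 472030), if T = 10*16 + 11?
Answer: -65989818920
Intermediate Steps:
T = 171 (T = 160 + 11 = 171)
(-370357 + (139433 + 88545))*(-50*T + 472030) = (-370357 + (139433 + 88545))*(-50*171 + 472030) = (-370357 + 227978)*(-8550 + 472030) = -142379*463480 = -65989818920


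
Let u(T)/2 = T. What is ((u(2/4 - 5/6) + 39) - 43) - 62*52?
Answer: -9686/3 ≈ -3228.7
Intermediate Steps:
u(T) = 2*T
((u(2/4 - 5/6) + 39) - 43) - 62*52 = ((2*(2/4 - 5/6) + 39) - 43) - 62*52 = ((2*(2*(¼) - 5*⅙) + 39) - 43) - 3224 = ((2*(½ - ⅚) + 39) - 43) - 3224 = ((2*(-⅓) + 39) - 43) - 3224 = ((-⅔ + 39) - 43) - 3224 = (115/3 - 43) - 3224 = -14/3 - 3224 = -9686/3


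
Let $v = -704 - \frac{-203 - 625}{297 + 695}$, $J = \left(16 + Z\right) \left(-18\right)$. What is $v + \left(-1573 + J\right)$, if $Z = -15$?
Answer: $- \frac{568953}{248} \approx -2294.2$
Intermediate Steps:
$J = -18$ ($J = \left(16 - 15\right) \left(-18\right) = 1 \left(-18\right) = -18$)
$v = - \frac{174385}{248}$ ($v = -704 - - \frac{828}{992} = -704 - \left(-828\right) \frac{1}{992} = -704 - - \frac{207}{248} = -704 + \frac{207}{248} = - \frac{174385}{248} \approx -703.17$)
$v + \left(-1573 + J\right) = - \frac{174385}{248} - 1591 = - \frac{568953}{248}$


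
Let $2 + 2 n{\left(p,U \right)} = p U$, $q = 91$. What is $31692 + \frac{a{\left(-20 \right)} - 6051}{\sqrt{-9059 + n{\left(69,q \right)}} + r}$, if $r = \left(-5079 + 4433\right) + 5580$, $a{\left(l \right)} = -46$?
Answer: $\frac{1543357760480}{48700553} + \frac{6097 i \sqrt{23682}}{48700553} \approx 31691.0 + 0.019266 i$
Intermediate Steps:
$r = 4934$ ($r = -646 + 5580 = 4934$)
$n{\left(p,U \right)} = -1 + \frac{U p}{2}$ ($n{\left(p,U \right)} = -1 + \frac{p U}{2} = -1 + \frac{U p}{2}$)
$31692 + \frac{a{\left(-20 \right)} - 6051}{\sqrt{-9059 + n{\left(69,q \right)}} + r} = 31692 + \frac{-46 - 6051}{\sqrt{-9059 - \left(1 - \frac{6279}{2}\right)} + 4934} = 31692 - \frac{6097}{\sqrt{-9059 + \left(-1 + \frac{6279}{2}\right)} + 4934} = 31692 - \frac{6097}{\sqrt{-9059 + \frac{6277}{2}} + 4934} = 31692 - \frac{6097}{\sqrt{- \frac{11841}{2}} + 4934} = 31692 - \frac{6097}{\frac{i \sqrt{23682}}{2} + 4934} = 31692 - \frac{6097}{4934 + \frac{i \sqrt{23682}}{2}}$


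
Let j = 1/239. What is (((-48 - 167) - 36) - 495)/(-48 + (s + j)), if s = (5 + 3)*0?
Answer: 178294/11471 ≈ 15.543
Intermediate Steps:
j = 1/239 ≈ 0.0041841
s = 0 (s = 8*0 = 0)
(((-48 - 167) - 36) - 495)/(-48 + (s + j)) = (((-48 - 167) - 36) - 495)/(-48 + (0 + 1/239)) = ((-215 - 36) - 495)/(-48 + 1/239) = (-251 - 495)/(-11471/239) = -746*(-239/11471) = 178294/11471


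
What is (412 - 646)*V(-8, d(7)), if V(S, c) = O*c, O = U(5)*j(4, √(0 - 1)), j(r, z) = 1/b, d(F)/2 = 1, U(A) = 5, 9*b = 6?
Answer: -3510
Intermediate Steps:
b = ⅔ (b = (⅑)*6 = ⅔ ≈ 0.66667)
d(F) = 2 (d(F) = 2*1 = 2)
j(r, z) = 3/2 (j(r, z) = 1/(⅔) = 3/2)
O = 15/2 (O = 5*(3/2) = 15/2 ≈ 7.5000)
V(S, c) = 15*c/2
(412 - 646)*V(-8, d(7)) = (412 - 646)*((15/2)*2) = -234*15 = -3510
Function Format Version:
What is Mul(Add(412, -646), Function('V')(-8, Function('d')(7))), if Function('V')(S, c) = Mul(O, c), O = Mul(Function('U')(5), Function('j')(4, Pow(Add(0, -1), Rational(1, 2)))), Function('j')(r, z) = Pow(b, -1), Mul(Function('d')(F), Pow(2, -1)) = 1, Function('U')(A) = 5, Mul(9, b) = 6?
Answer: -3510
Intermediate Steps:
b = Rational(2, 3) (b = Mul(Rational(1, 9), 6) = Rational(2, 3) ≈ 0.66667)
Function('d')(F) = 2 (Function('d')(F) = Mul(2, 1) = 2)
Function('j')(r, z) = Rational(3, 2) (Function('j')(r, z) = Pow(Rational(2, 3), -1) = Rational(3, 2))
O = Rational(15, 2) (O = Mul(5, Rational(3, 2)) = Rational(15, 2) ≈ 7.5000)
Function('V')(S, c) = Mul(Rational(15, 2), c)
Mul(Add(412, -646), Function('V')(-8, Function('d')(7))) = Mul(Add(412, -646), Mul(Rational(15, 2), 2)) = Mul(-234, 15) = -3510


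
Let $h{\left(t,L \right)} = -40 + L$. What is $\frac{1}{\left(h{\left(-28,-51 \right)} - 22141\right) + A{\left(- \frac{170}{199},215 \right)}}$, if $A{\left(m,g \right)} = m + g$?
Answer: $- \frac{199}{4381553} \approx -4.5418 \cdot 10^{-5}$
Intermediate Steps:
$A{\left(m,g \right)} = g + m$
$\frac{1}{\left(h{\left(-28,-51 \right)} - 22141\right) + A{\left(- \frac{170}{199},215 \right)}} = \frac{1}{\left(\left(-40 - 51\right) - 22141\right) + \left(215 - \frac{170}{199}\right)} = \frac{1}{\left(-91 - 22141\right) + \left(215 - \frac{170}{199}\right)} = \frac{1}{-22232 + \left(215 - \frac{170}{199}\right)} = \frac{1}{-22232 + \frac{42615}{199}} = \frac{1}{- \frac{4381553}{199}} = - \frac{199}{4381553}$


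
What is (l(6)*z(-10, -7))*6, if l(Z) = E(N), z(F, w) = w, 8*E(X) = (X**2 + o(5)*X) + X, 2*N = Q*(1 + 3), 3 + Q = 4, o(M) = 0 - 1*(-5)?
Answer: -84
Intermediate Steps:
o(M) = 5 (o(M) = 0 + 5 = 5)
Q = 1 (Q = -3 + 4 = 1)
N = 2 (N = (1*(1 + 3))/2 = (1*4)/2 = (1/2)*4 = 2)
E(X) = X**2/8 + 3*X/4 (E(X) = ((X**2 + 5*X) + X)/8 = (X**2 + 6*X)/8 = X**2/8 + 3*X/4)
l(Z) = 2 (l(Z) = (1/8)*2*(6 + 2) = (1/8)*2*8 = 2)
(l(6)*z(-10, -7))*6 = (2*(-7))*6 = -14*6 = -84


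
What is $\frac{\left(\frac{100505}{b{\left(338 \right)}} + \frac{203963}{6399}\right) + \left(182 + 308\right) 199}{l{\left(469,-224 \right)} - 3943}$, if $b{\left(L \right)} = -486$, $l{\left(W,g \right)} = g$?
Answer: $- \frac{3737082823}{159987798} \approx -23.359$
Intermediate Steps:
$\frac{\left(\frac{100505}{b{\left(338 \right)}} + \frac{203963}{6399}\right) + \left(182 + 308\right) 199}{l{\left(469,-224 \right)} - 3943} = \frac{\left(\frac{100505}{-486} + \frac{203963}{6399}\right) + \left(182 + 308\right) 199}{-224 - 3943} = \frac{\left(100505 \left(- \frac{1}{486}\right) + 203963 \cdot \frac{1}{6399}\right) + 490 \cdot 199}{-4167} = \left(\left(- \frac{100505}{486} + \frac{203963}{6399}\right) + 97510\right) \left(- \frac{1}{4167}\right) = \left(- \frac{6716117}{38394} + 97510\right) \left(- \frac{1}{4167}\right) = \frac{3737082823}{38394} \left(- \frac{1}{4167}\right) = - \frac{3737082823}{159987798}$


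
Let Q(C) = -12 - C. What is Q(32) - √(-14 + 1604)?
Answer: -44 - √1590 ≈ -83.875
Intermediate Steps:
Q(32) - √(-14 + 1604) = (-12 - 1*32) - √(-14 + 1604) = (-12 - 32) - √1590 = -44 - √1590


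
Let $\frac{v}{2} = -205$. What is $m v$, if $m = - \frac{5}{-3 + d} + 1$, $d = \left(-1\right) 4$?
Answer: $- \frac{4920}{7} \approx -702.86$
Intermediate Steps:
$d = -4$
$v = -410$ ($v = 2 \left(-205\right) = -410$)
$m = \frac{12}{7}$ ($m = - \frac{5}{-3 - 4} + 1 = - \frac{5}{-7} + 1 = \left(-5\right) \left(- \frac{1}{7}\right) + 1 = \frac{5}{7} + 1 = \frac{12}{7} \approx 1.7143$)
$m v = \frac{12}{7} \left(-410\right) = - \frac{4920}{7}$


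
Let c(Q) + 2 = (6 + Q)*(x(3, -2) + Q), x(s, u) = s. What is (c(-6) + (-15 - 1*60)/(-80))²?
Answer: 289/256 ≈ 1.1289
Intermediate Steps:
c(Q) = -2 + (3 + Q)*(6 + Q) (c(Q) = -2 + (6 + Q)*(3 + Q) = -2 + (3 + Q)*(6 + Q))
(c(-6) + (-15 - 1*60)/(-80))² = ((16 + (-6)² + 9*(-6)) + (-15 - 1*60)/(-80))² = ((16 + 36 - 54) + (-15 - 60)*(-1/80))² = (-2 - 75*(-1/80))² = (-2 + 15/16)² = (-17/16)² = 289/256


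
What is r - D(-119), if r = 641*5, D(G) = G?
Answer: 3324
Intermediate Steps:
r = 3205
r - D(-119) = 3205 - 1*(-119) = 3205 + 119 = 3324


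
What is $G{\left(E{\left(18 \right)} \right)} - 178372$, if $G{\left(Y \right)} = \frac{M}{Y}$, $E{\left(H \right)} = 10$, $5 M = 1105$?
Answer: $- \frac{1783499}{10} \approx -1.7835 \cdot 10^{5}$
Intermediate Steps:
$M = 221$ ($M = \frac{1}{5} \cdot 1105 = 221$)
$G{\left(Y \right)} = \frac{221}{Y}$
$G{\left(E{\left(18 \right)} \right)} - 178372 = \frac{221}{10} - 178372 = - \frac{1783499}{10}$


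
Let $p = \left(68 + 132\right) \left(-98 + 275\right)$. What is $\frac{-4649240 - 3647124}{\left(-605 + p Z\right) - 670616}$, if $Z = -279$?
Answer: $\frac{8296364}{10547821} \approx 0.78655$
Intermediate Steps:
$p = 35400$ ($p = 200 \cdot 177 = 35400$)
$\frac{-4649240 - 3647124}{\left(-605 + p Z\right) - 670616} = \frac{-4649240 - 3647124}{\left(-605 + 35400 \left(-279\right)\right) - 670616} = - \frac{8296364}{\left(-605 - 9876600\right) - 670616} = - \frac{8296364}{-9877205 - 670616} = - \frac{8296364}{-10547821} = \left(-8296364\right) \left(- \frac{1}{10547821}\right) = \frac{8296364}{10547821}$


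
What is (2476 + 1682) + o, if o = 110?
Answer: 4268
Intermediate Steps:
(2476 + 1682) + o = (2476 + 1682) + 110 = 4158 + 110 = 4268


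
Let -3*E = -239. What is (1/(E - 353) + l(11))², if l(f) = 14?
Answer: 131721529/672400 ≈ 195.90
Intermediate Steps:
E = 239/3 (E = -⅓*(-239) = 239/3 ≈ 79.667)
(1/(E - 353) + l(11))² = (1/(239/3 - 353) + 14)² = (1/(-820/3) + 14)² = (-3/820 + 14)² = (11477/820)² = 131721529/672400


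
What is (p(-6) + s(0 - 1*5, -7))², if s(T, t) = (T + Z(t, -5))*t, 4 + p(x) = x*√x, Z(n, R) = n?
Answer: 6184 - 960*I*√6 ≈ 6184.0 - 2351.5*I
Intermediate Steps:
p(x) = -4 + x^(3/2) (p(x) = -4 + x*√x = -4 + x^(3/2))
s(T, t) = t*(T + t) (s(T, t) = (T + t)*t = t*(T + t))
(p(-6) + s(0 - 1*5, -7))² = ((-4 + (-6)^(3/2)) - 7*((0 - 1*5) - 7))² = ((-4 - 6*I*√6) - 7*((0 - 5) - 7))² = ((-4 - 6*I*√6) - 7*(-5 - 7))² = ((-4 - 6*I*√6) - 7*(-12))² = ((-4 - 6*I*√6) + 84)² = (80 - 6*I*√6)²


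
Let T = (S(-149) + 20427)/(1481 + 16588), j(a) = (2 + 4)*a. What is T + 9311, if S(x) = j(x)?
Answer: 56086664/6023 ≈ 9312.1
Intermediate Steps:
j(a) = 6*a
S(x) = 6*x
T = 6511/6023 (T = (6*(-149) + 20427)/(1481 + 16588) = (-894 + 20427)/18069 = 19533*(1/18069) = 6511/6023 ≈ 1.0810)
T + 9311 = 6511/6023 + 9311 = 56086664/6023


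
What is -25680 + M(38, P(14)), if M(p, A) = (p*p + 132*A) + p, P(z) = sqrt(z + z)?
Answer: -24198 + 264*sqrt(7) ≈ -23500.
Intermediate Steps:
P(z) = sqrt(2)*sqrt(z) (P(z) = sqrt(2*z) = sqrt(2)*sqrt(z))
M(p, A) = p + p**2 + 132*A (M(p, A) = (p**2 + 132*A) + p = p + p**2 + 132*A)
-25680 + M(38, P(14)) = -25680 + (38 + 38**2 + 132*(sqrt(2)*sqrt(14))) = -25680 + (38 + 1444 + 132*(2*sqrt(7))) = -25680 + (38 + 1444 + 264*sqrt(7)) = -25680 + (1482 + 264*sqrt(7)) = -24198 + 264*sqrt(7)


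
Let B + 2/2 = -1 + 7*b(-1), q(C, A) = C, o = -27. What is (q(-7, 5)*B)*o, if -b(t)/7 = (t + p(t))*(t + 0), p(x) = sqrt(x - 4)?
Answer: -9639 + 9261*I*sqrt(5) ≈ -9639.0 + 20708.0*I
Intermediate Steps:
p(x) = sqrt(-4 + x)
b(t) = -7*t*(t + sqrt(-4 + t)) (b(t) = -7*(t + sqrt(-4 + t))*(t + 0) = -7*(t + sqrt(-4 + t))*t = -7*t*(t + sqrt(-4 + t)))
B = -51 + 49*I*sqrt(5) (B = -1 + (-1 + 7*(-7*(-1)*(-1 + sqrt(-4 - 1)))) = -1 + (-1 + 7*(-7*(-1)*(-1 + sqrt(-5)))) = -1 + (-1 + 7*(-7*(-1)*(-1 + I*sqrt(5)))) = -1 + (-1 + 7*(-7 + 7*I*sqrt(5))) = -1 + (-1 + (-49 + 49*I*sqrt(5))) = -1 + (-50 + 49*I*sqrt(5)) = -51 + 49*I*sqrt(5) ≈ -51.0 + 109.57*I)
(q(-7, 5)*B)*o = -7*(-51 + 49*I*sqrt(5))*(-27) = (357 - 343*I*sqrt(5))*(-27) = -9639 + 9261*I*sqrt(5)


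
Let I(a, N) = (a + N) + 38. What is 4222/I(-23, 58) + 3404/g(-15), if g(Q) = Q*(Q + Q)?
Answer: 1074196/16425 ≈ 65.400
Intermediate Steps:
g(Q) = 2*Q**2 (g(Q) = Q*(2*Q) = 2*Q**2)
I(a, N) = 38 + N + a (I(a, N) = (N + a) + 38 = 38 + N + a)
4222/I(-23, 58) + 3404/g(-15) = 4222/(38 + 58 - 23) + 3404/((2*(-15)**2)) = 4222/73 + 3404/((2*225)) = 4222*(1/73) + 3404/450 = 4222/73 + 3404*(1/450) = 4222/73 + 1702/225 = 1074196/16425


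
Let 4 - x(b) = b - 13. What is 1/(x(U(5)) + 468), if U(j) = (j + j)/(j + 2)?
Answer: 7/3385 ≈ 0.0020679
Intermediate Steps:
U(j) = 2*j/(2 + j) (U(j) = (2*j)/(2 + j) = 2*j/(2 + j))
x(b) = 17 - b (x(b) = 4 - (b - 13) = 4 - (-13 + b) = 4 + (13 - b) = 17 - b)
1/(x(U(5)) + 468) = 1/((17 - 2*5/(2 + 5)) + 468) = 1/((17 - 2*5/7) + 468) = 1/((17 - 1*10/7) + 468) = 1/((17 - 10/7) + 468) = 1/(109/7 + 468) = 1/(3385/7) = 7/3385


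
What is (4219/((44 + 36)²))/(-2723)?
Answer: -4219/17427200 ≈ -0.00024209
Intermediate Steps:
(4219/((44 + 36)²))/(-2723) = (4219/(80²))*(-1/2723) = (4219/6400)*(-1/2723) = -4219/17427200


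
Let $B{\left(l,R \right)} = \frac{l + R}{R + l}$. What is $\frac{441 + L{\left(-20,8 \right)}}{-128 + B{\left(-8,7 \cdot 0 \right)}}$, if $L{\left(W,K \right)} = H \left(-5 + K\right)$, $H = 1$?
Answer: $- \frac{444}{127} \approx -3.4961$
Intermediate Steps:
$B{\left(l,R \right)} = 1$ ($B{\left(l,R \right)} = \frac{R + l}{R + l} = 1$)
$L{\left(W,K \right)} = -5 + K$ ($L{\left(W,K \right)} = 1 \left(-5 + K\right) = -5 + K$)
$\frac{441 + L{\left(-20,8 \right)}}{-128 + B{\left(-8,7 \cdot 0 \right)}} = \frac{441 + \left(-5 + 8\right)}{-128 + 1} = \frac{441 + 3}{-127} = 444 \left(- \frac{1}{127}\right) = - \frac{444}{127}$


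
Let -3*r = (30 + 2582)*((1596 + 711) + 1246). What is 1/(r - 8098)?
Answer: -3/9304730 ≈ -3.2242e-7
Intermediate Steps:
r = -9280436/3 (r = -(30 + 2582)*((1596 + 711) + 1246)/3 = -2612*(2307 + 1246)/3 = -2612*3553/3 = -⅓*9280436 = -9280436/3 ≈ -3.0935e+6)
1/(r - 8098) = 1/(-9280436/3 - 8098) = 1/(-9304730/3) = -3/9304730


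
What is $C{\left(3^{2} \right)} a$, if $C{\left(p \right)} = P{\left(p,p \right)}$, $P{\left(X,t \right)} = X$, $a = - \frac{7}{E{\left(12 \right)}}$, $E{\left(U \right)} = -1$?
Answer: $63$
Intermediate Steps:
$a = 7$ ($a = - \frac{7}{-1} = \left(-7\right) \left(-1\right) = 7$)
$C{\left(p \right)} = p$
$C{\left(3^{2} \right)} a = 3^{2} \cdot 7 = 9 \cdot 7 = 63$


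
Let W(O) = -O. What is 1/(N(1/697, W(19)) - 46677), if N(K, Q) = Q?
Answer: -1/46696 ≈ -2.1415e-5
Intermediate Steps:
1/(N(1/697, W(19)) - 46677) = 1/(-1*19 - 46677) = 1/(-19 - 46677) = 1/(-46696) = -1/46696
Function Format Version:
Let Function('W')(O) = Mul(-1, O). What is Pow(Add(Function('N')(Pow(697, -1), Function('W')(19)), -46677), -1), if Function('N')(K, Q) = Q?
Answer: Rational(-1, 46696) ≈ -2.1415e-5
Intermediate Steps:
Pow(Add(Function('N')(Pow(697, -1), Function('W')(19)), -46677), -1) = Pow(Add(Mul(-1, 19), -46677), -1) = Pow(Add(-19, -46677), -1) = Pow(-46696, -1) = Rational(-1, 46696)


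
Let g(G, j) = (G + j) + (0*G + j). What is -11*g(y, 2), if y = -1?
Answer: -33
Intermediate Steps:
g(G, j) = G + 2*j (g(G, j) = (G + j) + (0 + j) = (G + j) + j = G + 2*j)
-11*g(y, 2) = -11*(-1 + 2*2) = -11*(-1 + 4) = -11*3 = -33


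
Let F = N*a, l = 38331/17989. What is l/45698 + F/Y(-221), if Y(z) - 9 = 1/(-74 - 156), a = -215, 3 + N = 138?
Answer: -5487875791034661/1700844875218 ≈ -3226.6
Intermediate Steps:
N = 135 (N = -3 + 138 = 135)
l = 38331/17989 (l = 38331*(1/17989) = 38331/17989 ≈ 2.1308)
Y(z) = 2069/230 (Y(z) = 9 + 1/(-74 - 156) = 9 + 1/(-230) = 9 - 1/230 = 2069/230)
F = -29025 (F = 135*(-215) = -29025)
l/45698 + F/Y(-221) = (38331/17989)/45698 - 29025/2069/230 = (38331/17989)*(1/45698) - 29025*230/2069 = 38331/822061322 - 6675750/2069 = -5487875791034661/1700844875218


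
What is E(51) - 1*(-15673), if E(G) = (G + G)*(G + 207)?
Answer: 41989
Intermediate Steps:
E(G) = 2*G*(207 + G) (E(G) = (2*G)*(207 + G) = 2*G*(207 + G))
E(51) - 1*(-15673) = 2*51*(207 + 51) - 1*(-15673) = 2*51*258 + 15673 = 26316 + 15673 = 41989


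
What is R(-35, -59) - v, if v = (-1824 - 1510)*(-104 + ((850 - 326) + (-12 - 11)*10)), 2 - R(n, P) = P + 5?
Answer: 633516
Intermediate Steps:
R(n, P) = -3 - P (R(n, P) = 2 - (P + 5) = 2 - (5 + P) = 2 + (-5 - P) = -3 - P)
v = -633460 (v = -3334*(-104 + (524 - 23*10)) = -3334*(-104 + (524 - 230)) = -3334*(-104 + 294) = -3334*190 = -633460)
R(-35, -59) - v = (-3 - 1*(-59)) - 1*(-633460) = (-3 + 59) + 633460 = 56 + 633460 = 633516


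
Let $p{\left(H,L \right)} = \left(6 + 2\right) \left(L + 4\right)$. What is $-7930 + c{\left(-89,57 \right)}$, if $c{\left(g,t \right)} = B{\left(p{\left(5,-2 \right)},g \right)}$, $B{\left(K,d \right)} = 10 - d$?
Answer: $-7831$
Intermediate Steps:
$p{\left(H,L \right)} = 32 + 8 L$ ($p{\left(H,L \right)} = 8 \left(4 + L\right) = 32 + 8 L$)
$c{\left(g,t \right)} = 10 - g$
$-7930 + c{\left(-89,57 \right)} = -7930 + \left(10 - -89\right) = -7930 + \left(10 + 89\right) = -7930 + 99 = -7831$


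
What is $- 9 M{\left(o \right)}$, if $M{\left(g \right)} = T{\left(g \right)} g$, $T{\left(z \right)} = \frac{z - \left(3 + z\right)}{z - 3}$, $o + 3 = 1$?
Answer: $\frac{54}{5} \approx 10.8$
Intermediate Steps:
$o = -2$ ($o = -3 + 1 = -2$)
$T{\left(z \right)} = - \frac{3}{-3 + z}$
$M{\left(g \right)} = - \frac{3 g}{-3 + g}$ ($M{\left(g \right)} = - \frac{3}{-3 + g} g = - \frac{3 g}{-3 + g}$)
$- 9 M{\left(o \right)} = - 9 \left(\left(-3\right) \left(-2\right) \frac{1}{-3 - 2}\right) = - 9 \left(\left(-3\right) \left(-2\right) \frac{1}{-5}\right) = - 9 \left(\left(-3\right) \left(-2\right) \left(- \frac{1}{5}\right)\right) = \left(-9\right) \left(- \frac{6}{5}\right) = \frac{54}{5}$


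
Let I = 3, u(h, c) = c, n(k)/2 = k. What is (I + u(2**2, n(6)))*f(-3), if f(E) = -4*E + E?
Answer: 135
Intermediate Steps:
n(k) = 2*k
f(E) = -3*E
(I + u(2**2, n(6)))*f(-3) = (3 + 2*6)*(-3*(-3)) = (3 + 12)*9 = 15*9 = 135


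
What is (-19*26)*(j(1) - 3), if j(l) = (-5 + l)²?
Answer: -6422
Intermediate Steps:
(-19*26)*(j(1) - 3) = (-19*26)*((-5 + 1)² - 3) = -494*((-4)² - 3) = -494*(16 - 3) = -494*13 = -6422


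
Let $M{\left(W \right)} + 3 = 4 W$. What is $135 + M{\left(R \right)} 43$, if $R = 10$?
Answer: $1726$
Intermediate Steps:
$M{\left(W \right)} = -3 + 4 W$
$135 + M{\left(R \right)} 43 = 135 + \left(-3 + 4 \cdot 10\right) 43 = 135 + \left(-3 + 40\right) 43 = 135 + 37 \cdot 43 = 135 + 1591 = 1726$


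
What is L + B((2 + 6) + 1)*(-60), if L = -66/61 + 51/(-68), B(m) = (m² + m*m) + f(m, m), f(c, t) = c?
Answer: -2503887/244 ≈ -10262.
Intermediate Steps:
B(m) = m + 2*m² (B(m) = (m² + m*m) + m = (m² + m²) + m = 2*m² + m = m + 2*m²)
L = -447/244 (L = -66*1/61 + 51*(-1/68) = -66/61 - ¾ = -447/244 ≈ -1.8320)
L + B((2 + 6) + 1)*(-60) = -447/244 + (((2 + 6) + 1)*(1 + 2*((2 + 6) + 1)))*(-60) = -447/244 + ((8 + 1)*(1 + 2*(8 + 1)))*(-60) = -447/244 + (9*(1 + 2*9))*(-60) = -447/244 + (9*(1 + 18))*(-60) = -447/244 + (9*19)*(-60) = -447/244 + 171*(-60) = -447/244 - 10260 = -2503887/244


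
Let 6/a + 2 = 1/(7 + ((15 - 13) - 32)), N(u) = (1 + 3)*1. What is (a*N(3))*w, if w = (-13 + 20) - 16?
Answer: 4968/47 ≈ 105.70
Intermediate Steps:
N(u) = 4 (N(u) = 4*1 = 4)
w = -9 (w = 7 - 16 = -9)
a = -138/47 (a = 6/(-2 + 1/(7 + ((15 - 13) - 32))) = 6/(-2 + 1/(7 + (2 - 32))) = 6/(-2 + 1/(7 - 30)) = 6/(-2 + 1/(-23)) = 6/(-2 - 1/23) = 6/(-47/23) = 6*(-23/47) = -138/47 ≈ -2.9362)
(a*N(3))*w = -138/47*4*(-9) = -552/47*(-9) = 4968/47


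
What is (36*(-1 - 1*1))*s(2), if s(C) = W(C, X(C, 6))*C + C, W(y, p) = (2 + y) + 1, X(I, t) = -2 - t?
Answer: -864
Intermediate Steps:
W(y, p) = 3 + y
s(C) = C + C*(3 + C) (s(C) = (3 + C)*C + C = C*(3 + C) + C = C + C*(3 + C))
(36*(-1 - 1*1))*s(2) = (36*(-1 - 1*1))*(2*(4 + 2)) = (36*(-1 - 1))*(2*6) = (36*(-2))*12 = -72*12 = -864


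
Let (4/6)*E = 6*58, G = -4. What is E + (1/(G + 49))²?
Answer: 1057051/2025 ≈ 522.00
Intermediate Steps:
E = 522 (E = 3*(6*58)/2 = (3/2)*348 = 522)
E + (1/(G + 49))² = 522 + (1/(-4 + 49))² = 522 + (1/45)² = 522 + 1/2025 = 1057051/2025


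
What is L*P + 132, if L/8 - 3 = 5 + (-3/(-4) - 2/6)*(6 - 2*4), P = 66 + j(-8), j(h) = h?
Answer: 10372/3 ≈ 3457.3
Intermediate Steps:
P = 58 (P = 66 - 8 = 58)
L = 172/3 (L = 24 + 8*(5 + (-3/(-4) - 2/6)*(6 - 2*4)) = 24 + 8*(5 + (-3*(-¼) - 2*⅙)*(6 - 8)) = 24 + 8*(5 + (¾ - ⅓)*(-2)) = 24 + 8*(5 + (5/12)*(-2)) = 24 + 8*(5 - ⅚) = 24 + 8*(25/6) = 24 + 100/3 = 172/3 ≈ 57.333)
L*P + 132 = (172/3)*58 + 132 = 9976/3 + 132 = 10372/3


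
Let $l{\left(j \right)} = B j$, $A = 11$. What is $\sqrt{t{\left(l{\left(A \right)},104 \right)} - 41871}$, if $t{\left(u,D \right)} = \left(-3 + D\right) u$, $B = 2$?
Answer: $i \sqrt{39649} \approx 199.12 i$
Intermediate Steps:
$l{\left(j \right)} = 2 j$
$t{\left(u,D \right)} = u \left(-3 + D\right)$
$\sqrt{t{\left(l{\left(A \right)},104 \right)} - 41871} = \sqrt{2 \cdot 11 \left(-3 + 104\right) - 41871} = \sqrt{22 \cdot 101 - 41871} = \sqrt{2222 - 41871} = \sqrt{-39649} = i \sqrt{39649}$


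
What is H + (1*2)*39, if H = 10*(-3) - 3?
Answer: 45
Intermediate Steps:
H = -33 (H = -30 - 3 = -33)
H + (1*2)*39 = -33 + (1*2)*39 = -33 + 2*39 = -33 + 78 = 45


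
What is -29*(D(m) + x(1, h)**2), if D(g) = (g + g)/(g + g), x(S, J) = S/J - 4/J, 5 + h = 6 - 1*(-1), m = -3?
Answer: -377/4 ≈ -94.250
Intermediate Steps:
h = 2 (h = -5 + (6 - 1*(-1)) = -5 + (6 + 1) = -5 + 7 = 2)
x(S, J) = -4/J + S/J
D(g) = 1 (D(g) = (2*g)/((2*g)) = (2*g)*(1/(2*g)) = 1)
-29*(D(m) + x(1, h)**2) = -29*(1 + ((-4 + 1)/2)**2) = -29*(1 + ((1/2)*(-3))**2) = -29*(1 + (-3/2)**2) = -29*(1 + 9/4) = -29*13/4 = -377/4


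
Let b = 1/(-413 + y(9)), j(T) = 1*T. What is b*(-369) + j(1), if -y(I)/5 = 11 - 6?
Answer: 269/146 ≈ 1.8425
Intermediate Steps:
y(I) = -25 (y(I) = -5*(11 - 6) = -5*5 = -25)
j(T) = T
b = -1/438 (b = 1/(-413 - 25) = 1/(-438) = -1/438 ≈ -0.0022831)
b*(-369) + j(1) = -1/438*(-369) + 1 = 123/146 + 1 = 269/146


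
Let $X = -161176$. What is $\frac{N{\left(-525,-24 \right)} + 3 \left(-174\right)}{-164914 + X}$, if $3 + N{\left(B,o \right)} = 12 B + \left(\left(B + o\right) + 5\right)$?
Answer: $\frac{7369}{326090} \approx 0.022598$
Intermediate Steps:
$N{\left(B,o \right)} = 2 + o + 13 B$ ($N{\left(B,o \right)} = -3 + \left(12 B + \left(\left(B + o\right) + 5\right)\right) = -3 + \left(12 B + \left(5 + B + o\right)\right) = -3 + \left(5 + o + 13 B\right) = 2 + o + 13 B$)
$\frac{N{\left(-525,-24 \right)} + 3 \left(-174\right)}{-164914 + X} = \frac{\left(2 - 24 + 13 \left(-525\right)\right) + 3 \left(-174\right)}{-164914 - 161176} = \frac{\left(2 - 24 - 6825\right) - 522}{-326090} = \left(-6847 - 522\right) \left(- \frac{1}{326090}\right) = \left(-7369\right) \left(- \frac{1}{326090}\right) = \frac{7369}{326090}$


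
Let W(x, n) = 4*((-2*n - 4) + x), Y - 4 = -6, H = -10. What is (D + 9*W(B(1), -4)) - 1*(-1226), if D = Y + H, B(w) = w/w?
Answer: 1394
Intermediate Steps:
Y = -2 (Y = 4 - 6 = -2)
B(w) = 1
D = -12 (D = -2 - 10 = -12)
W(x, n) = -16 - 8*n + 4*x (W(x, n) = 4*((-4 - 2*n) + x) = 4*(-4 + x - 2*n) = -16 - 8*n + 4*x)
(D + 9*W(B(1), -4)) - 1*(-1226) = (-12 + 9*(-16 - 8*(-4) + 4*1)) - 1*(-1226) = (-12 + 9*(-16 + 32 + 4)) + 1226 = (-12 + 9*20) + 1226 = (-12 + 180) + 1226 = 168 + 1226 = 1394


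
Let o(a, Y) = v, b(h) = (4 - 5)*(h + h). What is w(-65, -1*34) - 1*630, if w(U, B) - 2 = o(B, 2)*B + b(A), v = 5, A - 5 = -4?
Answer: -800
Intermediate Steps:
A = 1 (A = 5 - 4 = 1)
b(h) = -2*h
o(a, Y) = 5
w(U, B) = 5*B (w(U, B) = 2 + (5*B - 2*1) = 2 + (5*B - 2) = 2 + (-2 + 5*B) = 5*B)
w(-65, -1*34) - 1*630 = 5*(-1*34) - 1*630 = 5*(-34) - 630 = -170 - 630 = -800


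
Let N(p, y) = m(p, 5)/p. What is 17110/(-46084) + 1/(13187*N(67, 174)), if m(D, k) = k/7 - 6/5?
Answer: -1971884835/5165532518 ≈ -0.38174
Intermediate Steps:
m(D, k) = -6/5 + k/7 (m(D, k) = k*(1/7) - 6*1/5 = k/7 - 6/5 = -6/5 + k/7)
N(p, y) = -17/(35*p) (N(p, y) = (-6/5 + (1/7)*5)/p = (-6/5 + 5/7)/p = -17/(35*p))
17110/(-46084) + 1/(13187*N(67, 174)) = 17110/(-46084) + 1/(13187*((-17/35/67))) = 17110*(-1/46084) + 1/(13187*((-17/35*1/67))) = -8555/23042 + 1/(13187*(-17/2345)) = -8555/23042 + (1/13187)*(-2345/17) = -8555/23042 - 2345/224179 = -1971884835/5165532518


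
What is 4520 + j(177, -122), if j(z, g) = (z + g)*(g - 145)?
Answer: -10165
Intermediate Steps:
j(z, g) = (-145 + g)*(g + z) (j(z, g) = (g + z)*(-145 + g) = (-145 + g)*(g + z))
4520 + j(177, -122) = 4520 + ((-122)² - 145*(-122) - 145*177 - 122*177) = 4520 + (14884 + 17690 - 25665 - 21594) = 4520 - 14685 = -10165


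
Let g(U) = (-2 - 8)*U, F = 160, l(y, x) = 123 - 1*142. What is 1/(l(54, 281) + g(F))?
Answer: -1/1619 ≈ -0.00061767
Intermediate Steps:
l(y, x) = -19 (l(y, x) = 123 - 142 = -19)
g(U) = -10*U
1/(l(54, 281) + g(F)) = 1/(-19 - 10*160) = 1/(-19 - 1600) = 1/(-1619) = -1/1619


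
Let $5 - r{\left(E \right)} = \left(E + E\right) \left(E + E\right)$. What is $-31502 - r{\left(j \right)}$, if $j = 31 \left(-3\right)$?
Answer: $3089$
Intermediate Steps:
$j = -93$
$r{\left(E \right)} = 5 - 4 E^{2}$ ($r{\left(E \right)} = 5 - \left(E + E\right) \left(E + E\right) = 5 - 2 E 2 E = 5 - 4 E^{2}$)
$-31502 - r{\left(j \right)} = -31502 - \left(5 - 4 \left(-93\right)^{2}\right) = -31502 - \left(5 - 34596\right) = -31502 - -34591 = -31502 + 34591 = 3089$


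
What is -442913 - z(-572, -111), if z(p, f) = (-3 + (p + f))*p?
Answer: -835305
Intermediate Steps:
z(p, f) = p*(-3 + f + p) (z(p, f) = (-3 + (f + p))*p = (-3 + f + p)*p = p*(-3 + f + p))
-442913 - z(-572, -111) = -442913 - (-572)*(-3 - 111 - 572) = -442913 - (-572)*(-686) = -442913 - 1*392392 = -442913 - 392392 = -835305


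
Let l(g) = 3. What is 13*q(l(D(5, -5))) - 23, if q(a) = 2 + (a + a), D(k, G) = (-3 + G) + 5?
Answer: 81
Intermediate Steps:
D(k, G) = 2 + G
q(a) = 2 + 2*a
13*q(l(D(5, -5))) - 23 = 13*(2 + 2*3) - 23 = 13*(2 + 6) - 23 = 13*8 - 23 = 104 - 23 = 81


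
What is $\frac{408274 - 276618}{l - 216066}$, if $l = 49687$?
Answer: $- \frac{131656}{166379} \approx -0.7913$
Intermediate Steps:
$\frac{408274 - 276618}{l - 216066} = \frac{408274 - 276618}{49687 - 216066} = \frac{131656}{-166379} = 131656 \left(- \frac{1}{166379}\right) = - \frac{131656}{166379}$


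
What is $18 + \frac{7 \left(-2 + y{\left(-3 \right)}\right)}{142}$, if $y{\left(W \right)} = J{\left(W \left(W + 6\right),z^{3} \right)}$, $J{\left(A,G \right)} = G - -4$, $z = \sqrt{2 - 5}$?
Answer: $\frac{1285}{71} - \frac{21 i \sqrt{3}}{142} \approx 18.099 - 0.25615 i$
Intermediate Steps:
$z = i \sqrt{3}$ ($z = \sqrt{-3} = i \sqrt{3} \approx 1.732 i$)
$J{\left(A,G \right)} = 4 + G$ ($J{\left(A,G \right)} = G + 4 = 4 + G$)
$y{\left(W \right)} = 4 - 3 i \sqrt{3}$ ($y{\left(W \right)} = 4 + \left(i \sqrt{3}\right)^{3} = 4 - 3 i \sqrt{3}$)
$18 + \frac{7 \left(-2 + y{\left(-3 \right)}\right)}{142} = 18 + \frac{7 \left(-2 + \left(4 - 3 i \sqrt{3}\right)\right)}{142} = 18 + \frac{7 \left(2 - 3 i \sqrt{3}\right)}{142} = 18 + \frac{14 - 21 i \sqrt{3}}{142} = 18 + \left(\frac{7}{71} - \frac{21 i \sqrt{3}}{142}\right) = \frac{1285}{71} - \frac{21 i \sqrt{3}}{142}$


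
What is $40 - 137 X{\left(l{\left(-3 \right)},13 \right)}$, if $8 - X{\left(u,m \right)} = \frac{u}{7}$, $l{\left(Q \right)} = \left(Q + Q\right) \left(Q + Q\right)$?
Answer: $- \frac{2460}{7} \approx -351.43$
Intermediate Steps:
$l{\left(Q \right)} = 4 Q^{2}$ ($l{\left(Q \right)} = 2 Q 2 Q = 4 Q^{2}$)
$X{\left(u,m \right)} = 8 - \frac{u}{7}$
$40 - 137 X{\left(l{\left(-3 \right)},13 \right)} = 40 - 137 \left(8 - \frac{4 \left(-3\right)^{2}}{7}\right) = 40 - 137 \left(8 - \frac{4 \cdot 9}{7}\right) = 40 - 137 \left(8 - \frac{36}{7}\right) = 40 - \frac{2740}{7} = - \frac{2460}{7}$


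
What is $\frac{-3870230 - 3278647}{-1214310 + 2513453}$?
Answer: $- \frac{7148877}{1299143} \approx -5.5028$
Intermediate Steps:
$\frac{-3870230 - 3278647}{-1214310 + 2513453} = \frac{-3870230 - 3278647}{1299143} = \left(-3870230 - 3278647\right) \frac{1}{1299143} = \left(-7148877\right) \frac{1}{1299143} = - \frac{7148877}{1299143}$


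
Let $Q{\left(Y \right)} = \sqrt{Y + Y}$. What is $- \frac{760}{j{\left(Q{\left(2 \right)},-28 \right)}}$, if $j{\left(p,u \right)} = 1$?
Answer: $-760$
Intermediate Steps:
$Q{\left(Y \right)} = \sqrt{2} \sqrt{Y}$ ($Q{\left(Y \right)} = \sqrt{2 Y} = \sqrt{2} \sqrt{Y}$)
$- \frac{760}{j{\left(Q{\left(2 \right)},-28 \right)}} = - \frac{760}{1} = \left(-760\right) 1 = -760$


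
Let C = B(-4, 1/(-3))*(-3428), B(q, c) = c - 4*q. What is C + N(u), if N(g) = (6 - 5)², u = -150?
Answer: -161113/3 ≈ -53704.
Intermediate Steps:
N(g) = 1 (N(g) = 1² = 1)
C = -161116/3 (C = (1/(-3) - 4*(-4))*(-3428) = (-⅓ + 16)*(-3428) = (47/3)*(-3428) = -161116/3 ≈ -53705.)
C + N(u) = -161116/3 + 1 = -161113/3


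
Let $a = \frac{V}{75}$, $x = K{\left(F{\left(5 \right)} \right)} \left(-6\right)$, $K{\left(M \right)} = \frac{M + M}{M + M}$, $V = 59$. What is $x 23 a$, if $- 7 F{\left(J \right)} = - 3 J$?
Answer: $- \frac{2714}{25} \approx -108.56$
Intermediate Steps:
$F{\left(J \right)} = \frac{3 J}{7}$ ($F{\left(J \right)} = - \frac{\left(-3\right) J}{7} = \frac{3 J}{7}$)
$K{\left(M \right)} = 1$ ($K{\left(M \right)} = \frac{2 M}{2 M} = 2 M \frac{1}{2 M} = 1$)
$x = -6$ ($x = 1 \left(-6\right) = -6$)
$a = \frac{59}{75} \approx 0.78667$
$x 23 a = \left(-6\right) 23 \cdot \frac{59}{75} = \left(-138\right) \frac{59}{75} = - \frac{2714}{25}$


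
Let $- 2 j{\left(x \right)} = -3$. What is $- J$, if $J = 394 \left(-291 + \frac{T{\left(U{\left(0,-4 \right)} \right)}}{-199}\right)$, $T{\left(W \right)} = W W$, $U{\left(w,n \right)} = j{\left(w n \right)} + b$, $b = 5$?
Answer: $\frac{45665585}{398} \approx 1.1474 \cdot 10^{5}$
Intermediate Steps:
$j{\left(x \right)} = \frac{3}{2}$ ($j{\left(x \right)} = \left(- \frac{1}{2}\right) \left(-3\right) = \frac{3}{2}$)
$U{\left(w,n \right)} = \frac{13}{2}$ ($U{\left(w,n \right)} = \frac{3}{2} + 5 = \frac{13}{2}$)
$T{\left(W \right)} = W^{2}$
$J = - \frac{45665585}{398}$ ($J = 394 \left(-291 + \frac{\left(\frac{13}{2}\right)^{2}}{-199}\right) = 394 \left(-291 + \frac{169}{4} \left(- \frac{1}{199}\right)\right) = 394 \left(-291 - \frac{169}{796}\right) = 394 \left(- \frac{231805}{796}\right) = - \frac{45665585}{398} \approx -1.1474 \cdot 10^{5}$)
$- J = \left(-1\right) \left(- \frac{45665585}{398}\right) = \frac{45665585}{398}$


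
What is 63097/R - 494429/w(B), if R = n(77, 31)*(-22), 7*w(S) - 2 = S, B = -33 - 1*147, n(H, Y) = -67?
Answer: 1278187422/65593 ≈ 19487.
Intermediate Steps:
B = -180 (B = -33 - 147 = -180)
w(S) = 2/7 + S/7
R = 1474 (R = -67*(-22) = 1474)
63097/R - 494429/w(B) = 63097/1474 - 494429/(2/7 + (⅐)*(-180)) = 63097*(1/1474) - 494429/(2/7 - 180/7) = 63097/1474 - 494429/(-178/7) = 63097/1474 - 494429*(-7/178) = 63097/1474 + 3461003/178 = 1278187422/65593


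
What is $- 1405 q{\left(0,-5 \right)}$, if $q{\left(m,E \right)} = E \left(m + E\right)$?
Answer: $-35125$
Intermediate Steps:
$q{\left(m,E \right)} = E \left(E + m\right)$
$- 1405 q{\left(0,-5 \right)} = - 1405 \left(- 5 \left(-5 + 0\right)\right) = - 1405 \left(\left(-5\right) \left(-5\right)\right) = \left(-1405\right) 25 = -35125$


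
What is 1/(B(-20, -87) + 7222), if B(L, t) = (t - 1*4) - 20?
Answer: 1/7111 ≈ 0.00014063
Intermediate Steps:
B(L, t) = -24 + t (B(L, t) = (t - 4) - 20 = (-4 + t) - 20 = -24 + t)
1/(B(-20, -87) + 7222) = 1/((-24 - 87) + 7222) = 1/(-111 + 7222) = 1/7111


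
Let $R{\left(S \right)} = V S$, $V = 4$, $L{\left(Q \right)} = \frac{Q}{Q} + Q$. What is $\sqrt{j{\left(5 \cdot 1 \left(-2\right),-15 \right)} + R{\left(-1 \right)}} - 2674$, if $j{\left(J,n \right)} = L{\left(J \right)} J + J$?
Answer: $-2674 + 2 \sqrt{19} \approx -2665.3$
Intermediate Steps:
$L{\left(Q \right)} = 1 + Q$
$j{\left(J,n \right)} = J + J \left(1 + J\right)$ ($j{\left(J,n \right)} = \left(1 + J\right) J + J = J \left(1 + J\right) + J = J + J \left(1 + J\right)$)
$R{\left(S \right)} = 4 S$
$\sqrt{j{\left(5 \cdot 1 \left(-2\right),-15 \right)} + R{\left(-1 \right)}} - 2674 = \sqrt{5 \cdot 1 \left(-2\right) \left(2 + 5 \cdot 1 \left(-2\right)\right) + 4 \left(-1\right)} - 2674 = \sqrt{5 \left(-2\right) \left(2 + 5 \left(-2\right)\right) - 4} - 2674 = \sqrt{- 10 \left(2 - 10\right) - 4} - 2674 = \sqrt{\left(-10\right) \left(-8\right) - 4} - 2674 = \sqrt{80 - 4} - 2674 = \sqrt{76} - 2674 = 2 \sqrt{19} - 2674 = -2674 + 2 \sqrt{19}$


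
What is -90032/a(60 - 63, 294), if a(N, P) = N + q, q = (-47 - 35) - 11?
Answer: 5627/6 ≈ 937.83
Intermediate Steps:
q = -93 (q = -82 - 11 = -93)
a(N, P) = -93 + N (a(N, P) = N - 93 = -93 + N)
-90032/a(60 - 63, 294) = -90032/(-93 + (60 - 63)) = -90032/(-93 - 3) = -90032/(-96) = -90032*(-1/96) = 5627/6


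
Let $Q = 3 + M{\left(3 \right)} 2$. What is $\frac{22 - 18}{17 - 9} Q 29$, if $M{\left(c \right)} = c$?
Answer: $\frac{261}{2} \approx 130.5$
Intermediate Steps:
$Q = 9$ ($Q = 3 + 3 \cdot 2 = 3 + 6 = 9$)
$\frac{22 - 18}{17 - 9} Q 29 = \frac{22 - 18}{17 - 9} \cdot 9 \cdot 29 = \frac{4}{8} \cdot 9 \cdot 29 = 4 \cdot \frac{1}{8} \cdot 9 \cdot 29 = \frac{1}{2} \cdot 9 \cdot 29 = \frac{9}{2} \cdot 29 = \frac{261}{2}$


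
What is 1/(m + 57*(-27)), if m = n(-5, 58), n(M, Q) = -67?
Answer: -1/1606 ≈ -0.00062266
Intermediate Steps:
m = -67
1/(m + 57*(-27)) = 1/(-67 + 57*(-27)) = 1/(-67 - 1539) = 1/(-1606) = -1/1606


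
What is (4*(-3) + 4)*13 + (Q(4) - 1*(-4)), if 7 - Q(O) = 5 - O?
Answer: -94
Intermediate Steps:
Q(O) = 2 + O (Q(O) = 7 - (5 - O) = 7 + (-5 + O) = 2 + O)
(4*(-3) + 4)*13 + (Q(4) - 1*(-4)) = (4*(-3) + 4)*13 + ((2 + 4) - 1*(-4)) = (-12 + 4)*13 + (6 + 4) = -8*13 + 10 = -104 + 10 = -94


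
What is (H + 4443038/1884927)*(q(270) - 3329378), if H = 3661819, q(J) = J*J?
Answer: -22477077200859085978/1884927 ≈ -1.1925e+13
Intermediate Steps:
q(J) = J²
(H + 4443038/1884927)*(q(270) - 3329378) = (3661819 + 4443038/1884927)*(270² - 3329378) = (3661819 + 4443038*(1/1884927))*(72900 - 3329378) = (3661819 + 4443038/1884927)*(-3256478) = (6902265945251/1884927)*(-3256478) = -22477077200859085978/1884927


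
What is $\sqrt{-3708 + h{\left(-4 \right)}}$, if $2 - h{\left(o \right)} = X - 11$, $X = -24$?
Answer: $i \sqrt{3671} \approx 60.589 i$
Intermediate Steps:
$h{\left(o \right)} = 37$ ($h{\left(o \right)} = 2 - \left(-24 - 11\right) = 2 - -35 = 2 + 35 = 37$)
$\sqrt{-3708 + h{\left(-4 \right)}} = \sqrt{-3708 + 37} = \sqrt{-3671} = i \sqrt{3671}$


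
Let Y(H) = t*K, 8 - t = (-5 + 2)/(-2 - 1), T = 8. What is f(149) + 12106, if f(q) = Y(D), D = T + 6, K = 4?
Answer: 12134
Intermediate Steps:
t = 7 (t = 8 - (-5 + 2)/(-2 - 1) = 8 - (-3)/(-3) = 8 - (-3)*(-1)/3 = 8 - 1*1 = 8 - 1 = 7)
D = 14 (D = 8 + 6 = 14)
Y(H) = 28 (Y(H) = 7*4 = 28)
f(q) = 28
f(149) + 12106 = 28 + 12106 = 12134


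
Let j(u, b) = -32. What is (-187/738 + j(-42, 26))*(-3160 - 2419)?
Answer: 132796937/738 ≈ 1.7994e+5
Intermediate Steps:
(-187/738 + j(-42, 26))*(-3160 - 2419) = (-187/738 - 32)*(-3160 - 2419) = (-187*1/738 - 32)*(-5579) = (-187/738 - 32)*(-5579) = -23803/738*(-5579) = 132796937/738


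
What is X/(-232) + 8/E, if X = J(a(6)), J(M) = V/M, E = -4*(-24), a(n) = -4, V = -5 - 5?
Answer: 101/1392 ≈ 0.072557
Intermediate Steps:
V = -10
E = 96
J(M) = -10/M
X = 5/2 (X = -10/(-4) = -10*(-1/4) = 5/2 ≈ 2.5000)
X/(-232) + 8/E = (5/2)/(-232) + 8/96 = (5/2)*(-1/232) + 8*(1/96) = -5/464 + 1/12 = 101/1392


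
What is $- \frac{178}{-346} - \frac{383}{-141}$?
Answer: $\frac{78808}{24393} \approx 3.2308$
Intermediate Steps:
$- \frac{178}{-346} - \frac{383}{-141} = \left(-178\right) \left(- \frac{1}{346}\right) - - \frac{383}{141} = \frac{89}{173} + \frac{383}{141} = \frac{78808}{24393}$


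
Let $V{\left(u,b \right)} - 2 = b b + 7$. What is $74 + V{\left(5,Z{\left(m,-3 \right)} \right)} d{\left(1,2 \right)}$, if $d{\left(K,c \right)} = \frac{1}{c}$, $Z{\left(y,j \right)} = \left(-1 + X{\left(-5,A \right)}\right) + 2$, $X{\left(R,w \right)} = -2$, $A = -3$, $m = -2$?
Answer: $79$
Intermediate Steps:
$Z{\left(y,j \right)} = -1$ ($Z{\left(y,j \right)} = \left(-1 - 2\right) + 2 = -3 + 2 = -1$)
$V{\left(u,b \right)} = 9 + b^{2}$ ($V{\left(u,b \right)} = 2 + \left(b b + 7\right) = 2 + \left(b^{2} + 7\right) = 2 + \left(7 + b^{2}\right) = 9 + b^{2}$)
$74 + V{\left(5,Z{\left(m,-3 \right)} \right)} d{\left(1,2 \right)} = 74 + \frac{9 + \left(-1\right)^{2}}{2} = 74 + \left(9 + 1\right) \frac{1}{2} = 74 + 10 \cdot \frac{1}{2} = 74 + 5 = 79$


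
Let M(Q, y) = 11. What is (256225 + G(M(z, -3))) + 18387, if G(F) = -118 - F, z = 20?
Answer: 274483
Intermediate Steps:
(256225 + G(M(z, -3))) + 18387 = (256225 + (-118 - 1*11)) + 18387 = (256225 + (-118 - 11)) + 18387 = (256225 - 129) + 18387 = 256096 + 18387 = 274483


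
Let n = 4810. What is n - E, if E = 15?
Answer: 4795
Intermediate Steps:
n - E = 4810 - 1*15 = 4810 - 15 = 4795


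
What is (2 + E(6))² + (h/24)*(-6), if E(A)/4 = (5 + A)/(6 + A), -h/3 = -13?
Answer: 805/36 ≈ 22.361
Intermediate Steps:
h = 39 (h = -3*(-13) = 39)
E(A) = 4*(5 + A)/(6 + A) (E(A) = 4*((5 + A)/(6 + A)) = 4*(5 + A)/(6 + A))
(2 + E(6))² + (h/24)*(-6) = (2 + 4*(5 + 6)/(6 + 6))² + (39/24)*(-6) = (2 + 4*11/12)² + (39*(1/24))*(-6) = (2 + 4*(1/12)*11)² + (13/8)*(-6) = (2 + 11/3)² - 39/4 = (17/3)² - 39/4 = 289/9 - 39/4 = 805/36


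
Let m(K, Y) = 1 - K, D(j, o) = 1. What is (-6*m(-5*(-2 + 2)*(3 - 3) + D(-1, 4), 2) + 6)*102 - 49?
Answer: 563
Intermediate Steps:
(-6*m(-5*(-2 + 2)*(3 - 3) + D(-1, 4), 2) + 6)*102 - 49 = (-6*(1 - (-5*(-2 + 2)*(3 - 3) + 1)) + 6)*102 - 49 = (-6*(1 - (-0*0 + 1)) + 6)*102 - 49 = (-6*(1 - (-5*0 + 1)) + 6)*102 - 49 = (-6*(1 - (0 + 1)) + 6)*102 - 49 = (-6*(1 - 1*1) + 6)*102 - 49 = (-6*(1 - 1) + 6)*102 - 49 = (-6*0 + 6)*102 - 49 = (0 + 6)*102 - 49 = 6*102 - 49 = 612 - 49 = 563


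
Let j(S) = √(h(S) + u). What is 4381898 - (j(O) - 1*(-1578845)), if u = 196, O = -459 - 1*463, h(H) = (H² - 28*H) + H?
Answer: 2803053 - √875174 ≈ 2.8021e+6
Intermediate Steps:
h(H) = H² - 27*H
O = -922 (O = -459 - 463 = -922)
j(S) = √(196 + S*(-27 + S)) (j(S) = √(S*(-27 + S) + 196) = √(196 + S*(-27 + S)))
4381898 - (j(O) - 1*(-1578845)) = 4381898 - (√(196 - 922*(-27 - 922)) - 1*(-1578845)) = 4381898 - (√(196 - 922*(-949)) + 1578845) = 4381898 - (√(196 + 874978) + 1578845) = 4381898 - (√875174 + 1578845) = 4381898 - (1578845 + √875174) = 4381898 + (-1578845 - √875174) = 2803053 - √875174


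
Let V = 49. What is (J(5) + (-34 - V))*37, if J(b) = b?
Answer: -2886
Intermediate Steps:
(J(5) + (-34 - V))*37 = (5 + (-34 - 1*49))*37 = (5 + (-34 - 49))*37 = (5 - 83)*37 = -78*37 = -2886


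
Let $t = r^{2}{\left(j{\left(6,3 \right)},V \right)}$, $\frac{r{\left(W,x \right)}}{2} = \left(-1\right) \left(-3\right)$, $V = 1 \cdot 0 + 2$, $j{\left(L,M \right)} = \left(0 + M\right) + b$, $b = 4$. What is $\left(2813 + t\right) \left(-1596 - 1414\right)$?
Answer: $-8575490$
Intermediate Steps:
$j{\left(L,M \right)} = 4 + M$ ($j{\left(L,M \right)} = \left(0 + M\right) + 4 = M + 4 = 4 + M$)
$V = 2$ ($V = 0 + 2 = 2$)
$r{\left(W,x \right)} = 6$ ($r{\left(W,x \right)} = 2 \left(\left(-1\right) \left(-3\right)\right) = 2 \cdot 3 = 6$)
$t = 36$ ($t = 6^{2} = 36$)
$\left(2813 + t\right) \left(-1596 - 1414\right) = \left(2813 + 36\right) \left(-1596 - 1414\right) = 2849 \left(-3010\right) = -8575490$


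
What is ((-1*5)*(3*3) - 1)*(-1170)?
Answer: 53820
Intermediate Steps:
((-1*5)*(3*3) - 1)*(-1170) = (-5*9 - 1)*(-1170) = (-45 - 1)*(-1170) = -46*(-1170) = 53820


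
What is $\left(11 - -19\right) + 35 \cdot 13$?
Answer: $485$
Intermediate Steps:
$\left(11 - -19\right) + 35 \cdot 13 = \left(11 + 19\right) + 455 = 30 + 455 = 485$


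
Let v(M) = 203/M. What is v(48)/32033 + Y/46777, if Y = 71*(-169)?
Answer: -18439974685/71923566768 ≈ -0.25638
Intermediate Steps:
Y = -11999
v(48)/32033 + Y/46777 = (203/48)/32033 - 11999/46777 = (203*(1/48))*(1/32033) - 11999*1/46777 = (203/48)*(1/32033) - 11999/46777 = 203/1537584 - 11999/46777 = -18439974685/71923566768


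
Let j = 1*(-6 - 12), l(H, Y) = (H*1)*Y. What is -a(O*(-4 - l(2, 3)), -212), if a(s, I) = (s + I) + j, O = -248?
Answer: -2250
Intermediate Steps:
l(H, Y) = H*Y
j = -18 (j = 1*(-18) = -18)
a(s, I) = -18 + I + s (a(s, I) = (s + I) - 18 = (I + s) - 18 = -18 + I + s)
-a(O*(-4 - l(2, 3)), -212) = -(-18 - 212 - 248*(-4 - 2*3)) = -(-18 - 212 - 248*(-4 - 1*6)) = -(-18 - 212 - 248*(-4 - 6)) = -(-18 - 212 - 248*(-10)) = -(-18 - 212 + 2480) = -1*2250 = -2250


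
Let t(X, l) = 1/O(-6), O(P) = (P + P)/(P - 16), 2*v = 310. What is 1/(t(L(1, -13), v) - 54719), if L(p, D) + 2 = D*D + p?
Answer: -6/328303 ≈ -1.8276e-5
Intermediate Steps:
v = 155 (v = (1/2)*310 = 155)
L(p, D) = -2 + p + D**2 (L(p, D) = -2 + (D*D + p) = -2 + (D**2 + p) = -2 + (p + D**2) = -2 + p + D**2)
O(P) = 2*P/(-16 + P) (O(P) = (2*P)/(-16 + P) = 2*P/(-16 + P))
t(X, l) = 11/6 (t(X, l) = 1/(2*(-6)/(-16 - 6)) = 1/(2*(-6)/(-22)) = 1/(2*(-6)*(-1/22)) = 1/(6/11) = 11/6)
1/(t(L(1, -13), v) - 54719) = 1/(11/6 - 54719) = 1/(-328303/6) = -6/328303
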